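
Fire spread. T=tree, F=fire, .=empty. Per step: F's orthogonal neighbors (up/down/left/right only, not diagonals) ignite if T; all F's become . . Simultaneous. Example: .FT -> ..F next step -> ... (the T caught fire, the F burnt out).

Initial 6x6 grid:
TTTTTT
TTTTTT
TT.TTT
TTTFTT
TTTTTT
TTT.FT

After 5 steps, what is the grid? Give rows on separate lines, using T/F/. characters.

Step 1: 6 trees catch fire, 2 burn out
  TTTTTT
  TTTTTT
  TT.FTT
  TTF.FT
  TTTFFT
  TTT..F
Step 2: 6 trees catch fire, 6 burn out
  TTTTTT
  TTTFTT
  TT..FT
  TF...F
  TTF..F
  TTT...
Step 3: 8 trees catch fire, 6 burn out
  TTTFTT
  TTF.FT
  TF...F
  F.....
  TF....
  TTF...
Step 4: 7 trees catch fire, 8 burn out
  TTF.FT
  TF...F
  F.....
  ......
  F.....
  TF....
Step 5: 4 trees catch fire, 7 burn out
  TF...F
  F.....
  ......
  ......
  ......
  F.....

TF...F
F.....
......
......
......
F.....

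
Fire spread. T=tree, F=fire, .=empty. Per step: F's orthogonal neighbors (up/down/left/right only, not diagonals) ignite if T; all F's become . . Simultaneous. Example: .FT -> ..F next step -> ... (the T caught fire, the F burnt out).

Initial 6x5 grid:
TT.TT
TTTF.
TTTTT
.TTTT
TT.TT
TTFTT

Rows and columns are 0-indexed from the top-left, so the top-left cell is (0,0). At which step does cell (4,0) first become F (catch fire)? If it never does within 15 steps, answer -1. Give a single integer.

Step 1: cell (4,0)='T' (+5 fires, +2 burnt)
Step 2: cell (4,0)='T' (+9 fires, +5 burnt)
Step 3: cell (4,0)='F' (+8 fires, +9 burnt)
  -> target ignites at step 3
Step 4: cell (4,0)='.' (+2 fires, +8 burnt)
Step 5: cell (4,0)='.' (+0 fires, +2 burnt)
  fire out at step 5

3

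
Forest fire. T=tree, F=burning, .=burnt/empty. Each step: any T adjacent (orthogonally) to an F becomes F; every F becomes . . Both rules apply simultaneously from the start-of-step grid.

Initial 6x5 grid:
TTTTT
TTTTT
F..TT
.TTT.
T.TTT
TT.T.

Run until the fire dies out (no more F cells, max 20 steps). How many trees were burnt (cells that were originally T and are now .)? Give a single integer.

Step 1: +1 fires, +1 burnt (F count now 1)
Step 2: +2 fires, +1 burnt (F count now 2)
Step 3: +2 fires, +2 burnt (F count now 2)
Step 4: +2 fires, +2 burnt (F count now 2)
Step 5: +3 fires, +2 burnt (F count now 3)
Step 6: +3 fires, +3 burnt (F count now 3)
Step 7: +2 fires, +3 burnt (F count now 2)
Step 8: +4 fires, +2 burnt (F count now 4)
Step 9: +0 fires, +4 burnt (F count now 0)
Fire out after step 9
Initially T: 22, now '.': 27
Total burnt (originally-T cells now '.'): 19

Answer: 19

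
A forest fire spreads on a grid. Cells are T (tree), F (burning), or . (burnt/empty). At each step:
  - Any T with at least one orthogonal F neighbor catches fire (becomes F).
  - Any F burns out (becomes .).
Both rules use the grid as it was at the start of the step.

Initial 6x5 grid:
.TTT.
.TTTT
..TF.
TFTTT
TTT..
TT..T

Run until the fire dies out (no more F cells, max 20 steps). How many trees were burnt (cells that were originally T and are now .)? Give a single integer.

Answer: 17

Derivation:
Step 1: +6 fires, +2 burnt (F count now 6)
Step 2: +7 fires, +6 burnt (F count now 7)
Step 3: +3 fires, +7 burnt (F count now 3)
Step 4: +1 fires, +3 burnt (F count now 1)
Step 5: +0 fires, +1 burnt (F count now 0)
Fire out after step 5
Initially T: 18, now '.': 29
Total burnt (originally-T cells now '.'): 17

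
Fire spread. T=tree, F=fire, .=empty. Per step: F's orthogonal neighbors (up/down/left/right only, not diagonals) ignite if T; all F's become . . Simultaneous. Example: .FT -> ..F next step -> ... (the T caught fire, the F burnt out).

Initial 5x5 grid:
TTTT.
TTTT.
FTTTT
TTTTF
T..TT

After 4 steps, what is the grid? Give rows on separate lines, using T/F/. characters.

Step 1: 6 trees catch fire, 2 burn out
  TTTT.
  FTTT.
  .FTTF
  FTTF.
  T..TF
Step 2: 8 trees catch fire, 6 burn out
  FTTT.
  .FTT.
  ..FF.
  .FF..
  F..F.
Step 3: 3 trees catch fire, 8 burn out
  .FTT.
  ..FF.
  .....
  .....
  .....
Step 4: 2 trees catch fire, 3 burn out
  ..FF.
  .....
  .....
  .....
  .....

..FF.
.....
.....
.....
.....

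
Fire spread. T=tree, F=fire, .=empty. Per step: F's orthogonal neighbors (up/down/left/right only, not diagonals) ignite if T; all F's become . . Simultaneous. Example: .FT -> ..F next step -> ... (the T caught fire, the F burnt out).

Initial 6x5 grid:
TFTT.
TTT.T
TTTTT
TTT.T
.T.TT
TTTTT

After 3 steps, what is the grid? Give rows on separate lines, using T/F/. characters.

Step 1: 3 trees catch fire, 1 burn out
  F.FT.
  TFT.T
  TTTTT
  TTT.T
  .T.TT
  TTTTT
Step 2: 4 trees catch fire, 3 burn out
  ...F.
  F.F.T
  TFTTT
  TTT.T
  .T.TT
  TTTTT
Step 3: 3 trees catch fire, 4 burn out
  .....
  ....T
  F.FTT
  TFT.T
  .T.TT
  TTTTT

.....
....T
F.FTT
TFT.T
.T.TT
TTTTT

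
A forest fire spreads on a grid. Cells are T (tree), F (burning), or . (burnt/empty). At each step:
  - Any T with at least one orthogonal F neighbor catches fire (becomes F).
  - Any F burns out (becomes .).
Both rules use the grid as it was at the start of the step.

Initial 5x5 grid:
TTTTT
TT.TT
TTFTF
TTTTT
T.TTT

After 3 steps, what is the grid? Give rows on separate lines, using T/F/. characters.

Step 1: 5 trees catch fire, 2 burn out
  TTTTT
  TT.TF
  TF.F.
  TTFTF
  T.TTT
Step 2: 8 trees catch fire, 5 burn out
  TTTTF
  TF.F.
  F....
  TF.F.
  T.FTF
Step 3: 5 trees catch fire, 8 burn out
  TFTF.
  F....
  .....
  F....
  T..F.

TFTF.
F....
.....
F....
T..F.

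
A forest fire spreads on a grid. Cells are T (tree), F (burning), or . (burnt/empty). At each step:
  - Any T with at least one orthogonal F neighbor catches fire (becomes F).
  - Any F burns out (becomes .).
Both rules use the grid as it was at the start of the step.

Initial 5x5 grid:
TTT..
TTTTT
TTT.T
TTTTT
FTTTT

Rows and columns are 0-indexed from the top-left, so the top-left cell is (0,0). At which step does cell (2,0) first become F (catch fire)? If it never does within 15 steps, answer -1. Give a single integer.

Step 1: cell (2,0)='T' (+2 fires, +1 burnt)
Step 2: cell (2,0)='F' (+3 fires, +2 burnt)
  -> target ignites at step 2
Step 3: cell (2,0)='.' (+4 fires, +3 burnt)
Step 4: cell (2,0)='.' (+5 fires, +4 burnt)
Step 5: cell (2,0)='.' (+3 fires, +5 burnt)
Step 6: cell (2,0)='.' (+3 fires, +3 burnt)
Step 7: cell (2,0)='.' (+1 fires, +3 burnt)
Step 8: cell (2,0)='.' (+0 fires, +1 burnt)
  fire out at step 8

2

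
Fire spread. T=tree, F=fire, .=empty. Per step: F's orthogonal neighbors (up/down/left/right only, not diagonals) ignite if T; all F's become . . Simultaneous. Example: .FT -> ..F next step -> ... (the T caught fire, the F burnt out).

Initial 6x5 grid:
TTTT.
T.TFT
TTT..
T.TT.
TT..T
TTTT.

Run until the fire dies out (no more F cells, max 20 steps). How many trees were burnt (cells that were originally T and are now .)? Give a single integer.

Answer: 19

Derivation:
Step 1: +3 fires, +1 burnt (F count now 3)
Step 2: +2 fires, +3 burnt (F count now 2)
Step 3: +3 fires, +2 burnt (F count now 3)
Step 4: +3 fires, +3 burnt (F count now 3)
Step 5: +2 fires, +3 burnt (F count now 2)
Step 6: +1 fires, +2 burnt (F count now 1)
Step 7: +2 fires, +1 burnt (F count now 2)
Step 8: +1 fires, +2 burnt (F count now 1)
Step 9: +1 fires, +1 burnt (F count now 1)
Step 10: +1 fires, +1 burnt (F count now 1)
Step 11: +0 fires, +1 burnt (F count now 0)
Fire out after step 11
Initially T: 20, now '.': 29
Total burnt (originally-T cells now '.'): 19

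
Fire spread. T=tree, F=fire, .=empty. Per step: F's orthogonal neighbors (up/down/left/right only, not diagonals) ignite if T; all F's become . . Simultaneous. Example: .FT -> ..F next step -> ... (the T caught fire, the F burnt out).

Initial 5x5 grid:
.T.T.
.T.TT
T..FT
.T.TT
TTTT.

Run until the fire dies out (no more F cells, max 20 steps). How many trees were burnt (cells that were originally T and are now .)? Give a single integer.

Step 1: +3 fires, +1 burnt (F count now 3)
Step 2: +4 fires, +3 burnt (F count now 4)
Step 3: +1 fires, +4 burnt (F count now 1)
Step 4: +1 fires, +1 burnt (F count now 1)
Step 5: +2 fires, +1 burnt (F count now 2)
Step 6: +0 fires, +2 burnt (F count now 0)
Fire out after step 6
Initially T: 14, now '.': 22
Total burnt (originally-T cells now '.'): 11

Answer: 11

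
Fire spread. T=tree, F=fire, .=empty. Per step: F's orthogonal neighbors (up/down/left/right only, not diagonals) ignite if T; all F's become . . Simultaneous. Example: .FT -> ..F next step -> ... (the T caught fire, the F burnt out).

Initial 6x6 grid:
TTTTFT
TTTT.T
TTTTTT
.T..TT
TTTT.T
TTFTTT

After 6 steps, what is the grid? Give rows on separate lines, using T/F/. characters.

Step 1: 5 trees catch fire, 2 burn out
  TTTF.F
  TTTT.T
  TTTTTT
  .T..TT
  TTFT.T
  TF.FTT
Step 2: 7 trees catch fire, 5 burn out
  TTF...
  TTTF.F
  TTTTTT
  .T..TT
  TF.F.T
  F...FT
Step 3: 7 trees catch fire, 7 burn out
  TF....
  TTF...
  TTTFTF
  .F..TT
  F....T
  .....F
Step 4: 7 trees catch fire, 7 burn out
  F.....
  TF....
  TFF.F.
  ....TF
  .....F
  ......
Step 5: 3 trees catch fire, 7 burn out
  ......
  F.....
  F.....
  ....F.
  ......
  ......
Step 6: 0 trees catch fire, 3 burn out
  ......
  ......
  ......
  ......
  ......
  ......

......
......
......
......
......
......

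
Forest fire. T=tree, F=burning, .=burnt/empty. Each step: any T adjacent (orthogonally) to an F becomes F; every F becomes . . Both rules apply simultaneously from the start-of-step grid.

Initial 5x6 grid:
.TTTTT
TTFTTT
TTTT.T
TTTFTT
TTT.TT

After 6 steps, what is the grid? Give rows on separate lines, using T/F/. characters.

Step 1: 7 trees catch fire, 2 burn out
  .TFTTT
  TF.FTT
  TTFF.T
  TTF.FT
  TTT.TT
Step 2: 9 trees catch fire, 7 burn out
  .F.FTT
  F...FT
  TF...T
  TF...F
  TTF.FT
Step 3: 7 trees catch fire, 9 burn out
  ....FT
  .....F
  F....F
  F.....
  TF...F
Step 4: 2 trees catch fire, 7 burn out
  .....F
  ......
  ......
  ......
  F.....
Step 5: 0 trees catch fire, 2 burn out
  ......
  ......
  ......
  ......
  ......
Step 6: 0 trees catch fire, 0 burn out
  ......
  ......
  ......
  ......
  ......

......
......
......
......
......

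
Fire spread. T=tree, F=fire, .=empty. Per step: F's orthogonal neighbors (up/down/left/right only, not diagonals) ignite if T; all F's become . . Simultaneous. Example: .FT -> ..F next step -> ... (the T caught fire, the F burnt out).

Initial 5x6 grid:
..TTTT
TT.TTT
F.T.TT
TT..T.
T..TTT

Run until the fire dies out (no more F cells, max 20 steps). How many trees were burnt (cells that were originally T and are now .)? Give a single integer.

Step 1: +2 fires, +1 burnt (F count now 2)
Step 2: +3 fires, +2 burnt (F count now 3)
Step 3: +0 fires, +3 burnt (F count now 0)
Fire out after step 3
Initially T: 19, now '.': 16
Total burnt (originally-T cells now '.'): 5

Answer: 5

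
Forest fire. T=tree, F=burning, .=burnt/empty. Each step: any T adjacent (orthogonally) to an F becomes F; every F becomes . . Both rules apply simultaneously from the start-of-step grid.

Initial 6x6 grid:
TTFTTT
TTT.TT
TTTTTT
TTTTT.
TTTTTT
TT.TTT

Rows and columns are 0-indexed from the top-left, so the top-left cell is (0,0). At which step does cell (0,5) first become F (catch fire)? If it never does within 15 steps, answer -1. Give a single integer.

Step 1: cell (0,5)='T' (+3 fires, +1 burnt)
Step 2: cell (0,5)='T' (+4 fires, +3 burnt)
Step 3: cell (0,5)='F' (+6 fires, +4 burnt)
  -> target ignites at step 3
Step 4: cell (0,5)='.' (+6 fires, +6 burnt)
Step 5: cell (0,5)='.' (+5 fires, +6 burnt)
Step 6: cell (0,5)='.' (+4 fires, +5 burnt)
Step 7: cell (0,5)='.' (+3 fires, +4 burnt)
Step 8: cell (0,5)='.' (+1 fires, +3 burnt)
Step 9: cell (0,5)='.' (+0 fires, +1 burnt)
  fire out at step 9

3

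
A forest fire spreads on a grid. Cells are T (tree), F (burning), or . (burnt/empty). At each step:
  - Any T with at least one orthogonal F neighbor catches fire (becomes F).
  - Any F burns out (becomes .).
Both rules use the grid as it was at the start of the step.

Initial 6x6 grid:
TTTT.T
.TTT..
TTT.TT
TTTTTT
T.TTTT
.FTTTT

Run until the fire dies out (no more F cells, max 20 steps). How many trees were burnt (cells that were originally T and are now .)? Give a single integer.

Answer: 27

Derivation:
Step 1: +1 fires, +1 burnt (F count now 1)
Step 2: +2 fires, +1 burnt (F count now 2)
Step 3: +3 fires, +2 burnt (F count now 3)
Step 4: +5 fires, +3 burnt (F count now 5)
Step 5: +5 fires, +5 burnt (F count now 5)
Step 6: +7 fires, +5 burnt (F count now 7)
Step 7: +3 fires, +7 burnt (F count now 3)
Step 8: +1 fires, +3 burnt (F count now 1)
Step 9: +0 fires, +1 burnt (F count now 0)
Fire out after step 9
Initially T: 28, now '.': 35
Total burnt (originally-T cells now '.'): 27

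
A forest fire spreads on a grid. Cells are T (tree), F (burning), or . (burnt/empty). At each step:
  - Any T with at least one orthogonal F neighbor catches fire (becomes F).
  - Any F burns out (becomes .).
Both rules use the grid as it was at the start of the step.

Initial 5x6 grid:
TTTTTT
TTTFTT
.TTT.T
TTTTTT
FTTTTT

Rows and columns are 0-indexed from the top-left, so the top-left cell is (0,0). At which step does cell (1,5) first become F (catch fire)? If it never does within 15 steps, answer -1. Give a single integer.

Step 1: cell (1,5)='T' (+6 fires, +2 burnt)
Step 2: cell (1,5)='F' (+8 fires, +6 burnt)
  -> target ignites at step 2
Step 3: cell (1,5)='.' (+8 fires, +8 burnt)
Step 4: cell (1,5)='.' (+3 fires, +8 burnt)
Step 5: cell (1,5)='.' (+1 fires, +3 burnt)
Step 6: cell (1,5)='.' (+0 fires, +1 burnt)
  fire out at step 6

2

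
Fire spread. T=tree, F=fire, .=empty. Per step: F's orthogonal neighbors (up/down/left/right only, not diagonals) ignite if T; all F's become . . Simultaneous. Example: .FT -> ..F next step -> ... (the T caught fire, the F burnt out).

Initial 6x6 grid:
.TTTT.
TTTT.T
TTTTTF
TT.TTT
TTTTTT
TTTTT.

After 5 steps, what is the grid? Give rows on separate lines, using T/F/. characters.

Step 1: 3 trees catch fire, 1 burn out
  .TTTT.
  TTTT.F
  TTTTF.
  TT.TTF
  TTTTTT
  TTTTT.
Step 2: 3 trees catch fire, 3 burn out
  .TTTT.
  TTTT..
  TTTF..
  TT.TF.
  TTTTTF
  TTTTT.
Step 3: 4 trees catch fire, 3 burn out
  .TTTT.
  TTTF..
  TTF...
  TT.F..
  TTTTF.
  TTTTT.
Step 4: 5 trees catch fire, 4 burn out
  .TTFT.
  TTF...
  TF....
  TT....
  TTTF..
  TTTTF.
Step 5: 7 trees catch fire, 5 burn out
  .TF.F.
  TF....
  F.....
  TF....
  TTF...
  TTTF..

.TF.F.
TF....
F.....
TF....
TTF...
TTTF..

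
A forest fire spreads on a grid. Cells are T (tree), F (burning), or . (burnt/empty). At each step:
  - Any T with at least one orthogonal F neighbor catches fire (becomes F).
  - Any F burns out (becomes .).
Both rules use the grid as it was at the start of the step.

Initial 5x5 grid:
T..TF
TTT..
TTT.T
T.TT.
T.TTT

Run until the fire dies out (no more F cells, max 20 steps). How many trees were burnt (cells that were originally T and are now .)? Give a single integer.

Step 1: +1 fires, +1 burnt (F count now 1)
Step 2: +0 fires, +1 burnt (F count now 0)
Fire out after step 2
Initially T: 16, now '.': 10
Total burnt (originally-T cells now '.'): 1

Answer: 1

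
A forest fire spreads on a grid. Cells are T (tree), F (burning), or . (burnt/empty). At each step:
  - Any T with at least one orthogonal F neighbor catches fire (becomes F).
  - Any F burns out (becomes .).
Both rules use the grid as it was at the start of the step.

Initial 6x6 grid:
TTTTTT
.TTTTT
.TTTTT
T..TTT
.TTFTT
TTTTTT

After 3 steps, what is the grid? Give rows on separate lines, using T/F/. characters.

Step 1: 4 trees catch fire, 1 burn out
  TTTTTT
  .TTTTT
  .TTTTT
  T..FTT
  .TF.FT
  TTTFTT
Step 2: 6 trees catch fire, 4 burn out
  TTTTTT
  .TTTTT
  .TTFTT
  T...FT
  .F...F
  TTF.FT
Step 3: 6 trees catch fire, 6 burn out
  TTTTTT
  .TTFTT
  .TF.FT
  T....F
  ......
  TF...F

TTTTTT
.TTFTT
.TF.FT
T....F
......
TF...F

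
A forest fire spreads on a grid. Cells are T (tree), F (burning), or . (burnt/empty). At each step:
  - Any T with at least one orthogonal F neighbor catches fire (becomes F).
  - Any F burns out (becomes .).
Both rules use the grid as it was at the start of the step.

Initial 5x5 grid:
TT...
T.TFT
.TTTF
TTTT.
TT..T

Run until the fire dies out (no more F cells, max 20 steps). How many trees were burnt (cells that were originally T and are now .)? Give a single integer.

Step 1: +3 fires, +2 burnt (F count now 3)
Step 2: +2 fires, +3 burnt (F count now 2)
Step 3: +2 fires, +2 burnt (F count now 2)
Step 4: +1 fires, +2 burnt (F count now 1)
Step 5: +2 fires, +1 burnt (F count now 2)
Step 6: +1 fires, +2 burnt (F count now 1)
Step 7: +0 fires, +1 burnt (F count now 0)
Fire out after step 7
Initially T: 15, now '.': 21
Total burnt (originally-T cells now '.'): 11

Answer: 11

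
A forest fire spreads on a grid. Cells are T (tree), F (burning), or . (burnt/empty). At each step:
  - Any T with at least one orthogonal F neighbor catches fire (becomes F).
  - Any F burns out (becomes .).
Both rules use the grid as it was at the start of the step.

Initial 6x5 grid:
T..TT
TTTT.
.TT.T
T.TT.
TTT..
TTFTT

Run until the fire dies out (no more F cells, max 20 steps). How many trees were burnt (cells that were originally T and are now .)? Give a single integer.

Answer: 19

Derivation:
Step 1: +3 fires, +1 burnt (F count now 3)
Step 2: +4 fires, +3 burnt (F count now 4)
Step 3: +3 fires, +4 burnt (F count now 3)
Step 4: +3 fires, +3 burnt (F count now 3)
Step 5: +2 fires, +3 burnt (F count now 2)
Step 6: +2 fires, +2 burnt (F count now 2)
Step 7: +2 fires, +2 burnt (F count now 2)
Step 8: +0 fires, +2 burnt (F count now 0)
Fire out after step 8
Initially T: 20, now '.': 29
Total burnt (originally-T cells now '.'): 19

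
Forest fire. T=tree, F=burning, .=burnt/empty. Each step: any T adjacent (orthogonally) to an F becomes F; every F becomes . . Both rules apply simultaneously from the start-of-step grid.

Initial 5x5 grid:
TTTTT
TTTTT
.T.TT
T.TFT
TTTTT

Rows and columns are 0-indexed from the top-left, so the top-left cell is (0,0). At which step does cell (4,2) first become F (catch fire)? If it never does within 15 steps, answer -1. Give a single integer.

Step 1: cell (4,2)='T' (+4 fires, +1 burnt)
Step 2: cell (4,2)='F' (+4 fires, +4 burnt)
  -> target ignites at step 2
Step 3: cell (4,2)='.' (+4 fires, +4 burnt)
Step 4: cell (4,2)='.' (+4 fires, +4 burnt)
Step 5: cell (4,2)='.' (+4 fires, +4 burnt)
Step 6: cell (4,2)='.' (+1 fires, +4 burnt)
Step 7: cell (4,2)='.' (+0 fires, +1 burnt)
  fire out at step 7

2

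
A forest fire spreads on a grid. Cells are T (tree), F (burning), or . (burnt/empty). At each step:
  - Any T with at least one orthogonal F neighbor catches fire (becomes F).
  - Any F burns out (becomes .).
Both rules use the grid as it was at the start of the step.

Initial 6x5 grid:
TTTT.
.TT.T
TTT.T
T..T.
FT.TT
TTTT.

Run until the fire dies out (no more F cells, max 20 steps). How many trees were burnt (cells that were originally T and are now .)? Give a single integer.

Step 1: +3 fires, +1 burnt (F count now 3)
Step 2: +2 fires, +3 burnt (F count now 2)
Step 3: +2 fires, +2 burnt (F count now 2)
Step 4: +3 fires, +2 burnt (F count now 3)
Step 5: +3 fires, +3 burnt (F count now 3)
Step 6: +4 fires, +3 burnt (F count now 4)
Step 7: +1 fires, +4 burnt (F count now 1)
Step 8: +0 fires, +1 burnt (F count now 0)
Fire out after step 8
Initially T: 20, now '.': 28
Total burnt (originally-T cells now '.'): 18

Answer: 18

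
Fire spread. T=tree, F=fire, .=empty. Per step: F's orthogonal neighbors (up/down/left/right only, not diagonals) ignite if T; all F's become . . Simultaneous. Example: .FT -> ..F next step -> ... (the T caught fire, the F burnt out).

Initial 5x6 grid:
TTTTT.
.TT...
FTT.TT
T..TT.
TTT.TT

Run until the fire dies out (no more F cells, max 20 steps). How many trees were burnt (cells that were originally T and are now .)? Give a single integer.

Answer: 13

Derivation:
Step 1: +2 fires, +1 burnt (F count now 2)
Step 2: +3 fires, +2 burnt (F count now 3)
Step 3: +3 fires, +3 burnt (F count now 3)
Step 4: +3 fires, +3 burnt (F count now 3)
Step 5: +1 fires, +3 burnt (F count now 1)
Step 6: +1 fires, +1 burnt (F count now 1)
Step 7: +0 fires, +1 burnt (F count now 0)
Fire out after step 7
Initially T: 19, now '.': 24
Total burnt (originally-T cells now '.'): 13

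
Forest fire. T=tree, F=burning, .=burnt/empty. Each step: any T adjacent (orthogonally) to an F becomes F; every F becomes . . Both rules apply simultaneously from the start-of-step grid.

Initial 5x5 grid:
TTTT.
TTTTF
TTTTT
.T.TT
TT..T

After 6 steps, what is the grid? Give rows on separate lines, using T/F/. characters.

Step 1: 2 trees catch fire, 1 burn out
  TTTT.
  TTTF.
  TTTTF
  .T.TT
  TT..T
Step 2: 4 trees catch fire, 2 burn out
  TTTF.
  TTF..
  TTTF.
  .T.TF
  TT..T
Step 3: 5 trees catch fire, 4 burn out
  TTF..
  TF...
  TTF..
  .T.F.
  TT..F
Step 4: 3 trees catch fire, 5 burn out
  TF...
  F....
  TF...
  .T...
  TT...
Step 5: 3 trees catch fire, 3 burn out
  F....
  .....
  F....
  .F...
  TT...
Step 6: 1 trees catch fire, 3 burn out
  .....
  .....
  .....
  .....
  TF...

.....
.....
.....
.....
TF...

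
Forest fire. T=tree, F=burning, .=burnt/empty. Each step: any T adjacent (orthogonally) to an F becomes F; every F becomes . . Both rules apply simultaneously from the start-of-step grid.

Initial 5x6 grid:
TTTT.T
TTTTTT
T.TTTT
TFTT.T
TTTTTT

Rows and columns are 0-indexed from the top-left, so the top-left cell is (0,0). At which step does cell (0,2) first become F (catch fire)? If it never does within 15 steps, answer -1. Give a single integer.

Step 1: cell (0,2)='T' (+3 fires, +1 burnt)
Step 2: cell (0,2)='T' (+5 fires, +3 burnt)
Step 3: cell (0,2)='T' (+4 fires, +5 burnt)
Step 4: cell (0,2)='F' (+6 fires, +4 burnt)
  -> target ignites at step 4
Step 5: cell (0,2)='.' (+5 fires, +6 burnt)
Step 6: cell (0,2)='.' (+2 fires, +5 burnt)
Step 7: cell (0,2)='.' (+1 fires, +2 burnt)
Step 8: cell (0,2)='.' (+0 fires, +1 burnt)
  fire out at step 8

4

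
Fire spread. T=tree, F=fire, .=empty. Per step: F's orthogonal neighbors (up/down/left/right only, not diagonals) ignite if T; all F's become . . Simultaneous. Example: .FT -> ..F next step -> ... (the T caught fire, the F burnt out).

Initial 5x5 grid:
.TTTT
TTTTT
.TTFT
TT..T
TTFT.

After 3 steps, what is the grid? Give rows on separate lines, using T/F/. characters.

Step 1: 5 trees catch fire, 2 burn out
  .TTTT
  TTTFT
  .TF.F
  TT..T
  TF.F.
Step 2: 7 trees catch fire, 5 burn out
  .TTFT
  TTF.F
  .F...
  TF..F
  F....
Step 3: 4 trees catch fire, 7 burn out
  .TF.F
  TF...
  .....
  F....
  .....

.TF.F
TF...
.....
F....
.....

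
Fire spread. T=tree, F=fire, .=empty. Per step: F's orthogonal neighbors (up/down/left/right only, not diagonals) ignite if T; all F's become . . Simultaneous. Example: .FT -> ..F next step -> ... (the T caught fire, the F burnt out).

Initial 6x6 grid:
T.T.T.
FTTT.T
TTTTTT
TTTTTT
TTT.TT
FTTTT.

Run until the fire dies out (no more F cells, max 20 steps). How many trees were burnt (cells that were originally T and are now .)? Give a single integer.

Step 1: +5 fires, +2 burnt (F count now 5)
Step 2: +5 fires, +5 burnt (F count now 5)
Step 3: +6 fires, +5 burnt (F count now 6)
Step 4: +3 fires, +6 burnt (F count now 3)
Step 5: +3 fires, +3 burnt (F count now 3)
Step 6: +3 fires, +3 burnt (F count now 3)
Step 7: +2 fires, +3 burnt (F count now 2)
Step 8: +0 fires, +2 burnt (F count now 0)
Fire out after step 8
Initially T: 28, now '.': 35
Total burnt (originally-T cells now '.'): 27

Answer: 27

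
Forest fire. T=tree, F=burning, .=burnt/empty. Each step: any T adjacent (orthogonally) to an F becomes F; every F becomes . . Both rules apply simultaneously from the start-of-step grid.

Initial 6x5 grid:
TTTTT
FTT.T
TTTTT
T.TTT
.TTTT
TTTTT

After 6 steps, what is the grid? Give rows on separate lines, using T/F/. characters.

Step 1: 3 trees catch fire, 1 burn out
  FTTTT
  .FT.T
  FTTTT
  T.TTT
  .TTTT
  TTTTT
Step 2: 4 trees catch fire, 3 burn out
  .FTTT
  ..F.T
  .FTTT
  F.TTT
  .TTTT
  TTTTT
Step 3: 2 trees catch fire, 4 burn out
  ..FTT
  ....T
  ..FTT
  ..TTT
  .TTTT
  TTTTT
Step 4: 3 trees catch fire, 2 burn out
  ...FT
  ....T
  ...FT
  ..FTT
  .TTTT
  TTTTT
Step 5: 4 trees catch fire, 3 burn out
  ....F
  ....T
  ....F
  ...FT
  .TFTT
  TTTTT
Step 6: 5 trees catch fire, 4 burn out
  .....
  ....F
  .....
  ....F
  .F.FT
  TTFTT

.....
....F
.....
....F
.F.FT
TTFTT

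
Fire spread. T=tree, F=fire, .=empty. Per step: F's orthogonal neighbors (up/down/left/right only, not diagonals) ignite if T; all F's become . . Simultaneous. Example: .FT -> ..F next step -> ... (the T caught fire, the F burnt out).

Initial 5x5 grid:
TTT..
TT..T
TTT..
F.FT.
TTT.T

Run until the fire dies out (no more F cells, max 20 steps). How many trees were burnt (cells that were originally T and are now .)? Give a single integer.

Step 1: +5 fires, +2 burnt (F count now 5)
Step 2: +3 fires, +5 burnt (F count now 3)
Step 3: +2 fires, +3 burnt (F count now 2)
Step 4: +1 fires, +2 burnt (F count now 1)
Step 5: +1 fires, +1 burnt (F count now 1)
Step 6: +0 fires, +1 burnt (F count now 0)
Fire out after step 6
Initially T: 14, now '.': 23
Total burnt (originally-T cells now '.'): 12

Answer: 12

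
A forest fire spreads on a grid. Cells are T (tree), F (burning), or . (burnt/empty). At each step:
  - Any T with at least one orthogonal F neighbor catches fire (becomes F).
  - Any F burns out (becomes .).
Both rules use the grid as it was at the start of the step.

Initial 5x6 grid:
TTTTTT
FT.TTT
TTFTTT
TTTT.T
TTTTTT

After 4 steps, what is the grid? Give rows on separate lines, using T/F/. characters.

Step 1: 6 trees catch fire, 2 burn out
  FTTTTT
  .F.TTT
  FF.FTT
  TTFT.T
  TTTTTT
Step 2: 7 trees catch fire, 6 burn out
  .FTTTT
  ...FTT
  ....FT
  FF.F.T
  TTFTTT
Step 3: 7 trees catch fire, 7 burn out
  ..FFTT
  ....FT
  .....F
  .....T
  FF.FTT
Step 4: 4 trees catch fire, 7 burn out
  ....FT
  .....F
  ......
  .....F
  ....FT

....FT
.....F
......
.....F
....FT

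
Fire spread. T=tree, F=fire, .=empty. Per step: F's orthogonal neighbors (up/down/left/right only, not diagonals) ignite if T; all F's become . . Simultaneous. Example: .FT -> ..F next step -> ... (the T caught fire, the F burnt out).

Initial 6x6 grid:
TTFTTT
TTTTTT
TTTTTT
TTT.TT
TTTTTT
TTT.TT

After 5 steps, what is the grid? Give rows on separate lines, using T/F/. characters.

Step 1: 3 trees catch fire, 1 burn out
  TF.FTT
  TTFTTT
  TTTTTT
  TTT.TT
  TTTTTT
  TTT.TT
Step 2: 5 trees catch fire, 3 burn out
  F...FT
  TF.FTT
  TTFTTT
  TTT.TT
  TTTTTT
  TTT.TT
Step 3: 6 trees catch fire, 5 burn out
  .....F
  F...FT
  TF.FTT
  TTF.TT
  TTTTTT
  TTT.TT
Step 4: 5 trees catch fire, 6 burn out
  ......
  .....F
  F...FT
  TF..TT
  TTFTTT
  TTT.TT
Step 5: 6 trees catch fire, 5 burn out
  ......
  ......
  .....F
  F...FT
  TF.FTT
  TTF.TT

......
......
.....F
F...FT
TF.FTT
TTF.TT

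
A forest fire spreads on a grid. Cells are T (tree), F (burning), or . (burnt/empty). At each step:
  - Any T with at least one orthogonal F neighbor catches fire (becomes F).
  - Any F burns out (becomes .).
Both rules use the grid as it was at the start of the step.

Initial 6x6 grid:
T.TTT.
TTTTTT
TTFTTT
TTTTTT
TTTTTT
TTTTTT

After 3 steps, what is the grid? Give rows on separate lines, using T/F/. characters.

Step 1: 4 trees catch fire, 1 burn out
  T.TTT.
  TTFTTT
  TF.FTT
  TTFTTT
  TTTTTT
  TTTTTT
Step 2: 8 trees catch fire, 4 burn out
  T.FTT.
  TF.FTT
  F...FT
  TF.FTT
  TTFTTT
  TTTTTT
Step 3: 9 trees catch fire, 8 burn out
  T..FT.
  F...FT
  .....F
  F...FT
  TF.FTT
  TTFTTT

T..FT.
F...FT
.....F
F...FT
TF.FTT
TTFTTT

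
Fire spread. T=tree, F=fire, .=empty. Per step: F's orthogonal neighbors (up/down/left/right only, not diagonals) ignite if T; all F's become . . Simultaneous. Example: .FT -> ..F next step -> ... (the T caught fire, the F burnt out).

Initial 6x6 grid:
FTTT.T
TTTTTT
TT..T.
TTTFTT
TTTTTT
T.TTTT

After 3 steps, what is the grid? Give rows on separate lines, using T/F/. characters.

Step 1: 5 trees catch fire, 2 burn out
  .FTT.T
  FTTTTT
  TT..T.
  TTF.FT
  TTTFTT
  T.TTTT
Step 2: 9 trees catch fire, 5 burn out
  ..FT.T
  .FTTTT
  FT..F.
  TF...F
  TTF.FT
  T.TFTT
Step 3: 9 trees catch fire, 9 burn out
  ...F.T
  ..FTFT
  .F....
  F.....
  TF...F
  T.F.FT

...F.T
..FTFT
.F....
F.....
TF...F
T.F.FT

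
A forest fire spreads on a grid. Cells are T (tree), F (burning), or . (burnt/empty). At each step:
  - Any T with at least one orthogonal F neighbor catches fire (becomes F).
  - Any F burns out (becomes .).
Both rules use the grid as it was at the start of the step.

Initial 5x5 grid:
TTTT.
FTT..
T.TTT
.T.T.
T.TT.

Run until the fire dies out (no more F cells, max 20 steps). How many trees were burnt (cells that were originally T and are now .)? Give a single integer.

Answer: 13

Derivation:
Step 1: +3 fires, +1 burnt (F count now 3)
Step 2: +2 fires, +3 burnt (F count now 2)
Step 3: +2 fires, +2 burnt (F count now 2)
Step 4: +2 fires, +2 burnt (F count now 2)
Step 5: +2 fires, +2 burnt (F count now 2)
Step 6: +1 fires, +2 burnt (F count now 1)
Step 7: +1 fires, +1 burnt (F count now 1)
Step 8: +0 fires, +1 burnt (F count now 0)
Fire out after step 8
Initially T: 15, now '.': 23
Total burnt (originally-T cells now '.'): 13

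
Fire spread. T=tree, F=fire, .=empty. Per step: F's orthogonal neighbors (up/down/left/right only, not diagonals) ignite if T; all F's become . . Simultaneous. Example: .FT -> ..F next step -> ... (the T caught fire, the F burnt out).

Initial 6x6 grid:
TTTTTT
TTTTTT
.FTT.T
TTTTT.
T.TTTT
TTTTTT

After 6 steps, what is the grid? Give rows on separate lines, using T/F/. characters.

Step 1: 3 trees catch fire, 1 burn out
  TTTTTT
  TFTTTT
  ..FT.T
  TFTTT.
  T.TTTT
  TTTTTT
Step 2: 6 trees catch fire, 3 burn out
  TFTTTT
  F.FTTT
  ...F.T
  F.FTT.
  T.TTTT
  TTTTTT
Step 3: 6 trees catch fire, 6 burn out
  F.FTTT
  ...FTT
  .....T
  ...FT.
  F.FTTT
  TTTTTT
Step 4: 6 trees catch fire, 6 burn out
  ...FTT
  ....FT
  .....T
  ....F.
  ...FTT
  FTFTTT
Step 5: 5 trees catch fire, 6 burn out
  ....FT
  .....F
  .....T
  ......
  ....FT
  .F.FTT
Step 6: 4 trees catch fire, 5 burn out
  .....F
  ......
  .....F
  ......
  .....F
  ....FT

.....F
......
.....F
......
.....F
....FT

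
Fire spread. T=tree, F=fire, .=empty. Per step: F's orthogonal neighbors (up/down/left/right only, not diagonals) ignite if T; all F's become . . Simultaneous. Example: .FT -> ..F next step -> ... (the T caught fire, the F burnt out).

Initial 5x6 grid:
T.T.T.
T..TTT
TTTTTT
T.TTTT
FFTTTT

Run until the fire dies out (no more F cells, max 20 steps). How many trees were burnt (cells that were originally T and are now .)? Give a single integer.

Step 1: +2 fires, +2 burnt (F count now 2)
Step 2: +3 fires, +2 burnt (F count now 3)
Step 3: +5 fires, +3 burnt (F count now 5)
Step 4: +4 fires, +5 burnt (F count now 4)
Step 5: +3 fires, +4 burnt (F count now 3)
Step 6: +2 fires, +3 burnt (F count now 2)
Step 7: +2 fires, +2 burnt (F count now 2)
Step 8: +0 fires, +2 burnt (F count now 0)
Fire out after step 8
Initially T: 22, now '.': 29
Total burnt (originally-T cells now '.'): 21

Answer: 21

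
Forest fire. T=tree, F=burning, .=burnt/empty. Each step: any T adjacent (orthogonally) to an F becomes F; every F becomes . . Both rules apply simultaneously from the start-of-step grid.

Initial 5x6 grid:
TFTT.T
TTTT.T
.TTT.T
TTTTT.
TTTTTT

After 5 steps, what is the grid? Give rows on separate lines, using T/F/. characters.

Step 1: 3 trees catch fire, 1 burn out
  F.FT.T
  TFTT.T
  .TTT.T
  TTTTT.
  TTTTTT
Step 2: 4 trees catch fire, 3 burn out
  ...F.T
  F.FT.T
  .FTT.T
  TTTTT.
  TTTTTT
Step 3: 3 trees catch fire, 4 burn out
  .....T
  ...F.T
  ..FT.T
  TFTTT.
  TTTTTT
Step 4: 4 trees catch fire, 3 burn out
  .....T
  .....T
  ...F.T
  F.FTT.
  TFTTTT
Step 5: 3 trees catch fire, 4 burn out
  .....T
  .....T
  .....T
  ...FT.
  F.FTTT

.....T
.....T
.....T
...FT.
F.FTTT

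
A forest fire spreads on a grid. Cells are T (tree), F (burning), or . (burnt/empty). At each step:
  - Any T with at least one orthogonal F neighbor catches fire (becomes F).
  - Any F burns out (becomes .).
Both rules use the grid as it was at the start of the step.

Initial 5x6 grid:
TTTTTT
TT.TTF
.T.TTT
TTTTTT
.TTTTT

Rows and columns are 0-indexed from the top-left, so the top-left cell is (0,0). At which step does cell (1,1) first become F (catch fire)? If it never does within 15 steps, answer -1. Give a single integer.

Step 1: cell (1,1)='T' (+3 fires, +1 burnt)
Step 2: cell (1,1)='T' (+4 fires, +3 burnt)
Step 3: cell (1,1)='T' (+4 fires, +4 burnt)
Step 4: cell (1,1)='T' (+3 fires, +4 burnt)
Step 5: cell (1,1)='T' (+3 fires, +3 burnt)
Step 6: cell (1,1)='F' (+4 fires, +3 burnt)
  -> target ignites at step 6
Step 7: cell (1,1)='.' (+4 fires, +4 burnt)
Step 8: cell (1,1)='.' (+0 fires, +4 burnt)
  fire out at step 8

6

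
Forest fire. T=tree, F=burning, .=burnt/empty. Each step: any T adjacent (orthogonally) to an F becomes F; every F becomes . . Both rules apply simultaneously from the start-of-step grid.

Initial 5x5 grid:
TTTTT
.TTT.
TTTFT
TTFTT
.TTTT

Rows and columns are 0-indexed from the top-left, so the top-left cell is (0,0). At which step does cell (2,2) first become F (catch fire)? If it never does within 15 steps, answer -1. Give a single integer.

Step 1: cell (2,2)='F' (+6 fires, +2 burnt)
  -> target ignites at step 1
Step 2: cell (2,2)='.' (+7 fires, +6 burnt)
Step 3: cell (2,2)='.' (+5 fires, +7 burnt)
Step 4: cell (2,2)='.' (+1 fires, +5 burnt)
Step 5: cell (2,2)='.' (+1 fires, +1 burnt)
Step 6: cell (2,2)='.' (+0 fires, +1 burnt)
  fire out at step 6

1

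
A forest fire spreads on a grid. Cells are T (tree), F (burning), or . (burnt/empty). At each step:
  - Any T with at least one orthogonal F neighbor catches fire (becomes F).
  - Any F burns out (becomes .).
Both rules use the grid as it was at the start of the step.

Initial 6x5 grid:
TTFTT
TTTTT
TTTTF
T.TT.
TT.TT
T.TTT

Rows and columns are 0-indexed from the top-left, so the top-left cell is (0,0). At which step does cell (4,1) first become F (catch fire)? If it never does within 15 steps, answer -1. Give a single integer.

Step 1: cell (4,1)='T' (+5 fires, +2 burnt)
Step 2: cell (4,1)='T' (+6 fires, +5 burnt)
Step 3: cell (4,1)='T' (+4 fires, +6 burnt)
Step 4: cell (4,1)='T' (+3 fires, +4 burnt)
Step 5: cell (4,1)='T' (+3 fires, +3 burnt)
Step 6: cell (4,1)='T' (+1 fires, +3 burnt)
Step 7: cell (4,1)='F' (+2 fires, +1 burnt)
  -> target ignites at step 7
Step 8: cell (4,1)='.' (+0 fires, +2 burnt)
  fire out at step 8

7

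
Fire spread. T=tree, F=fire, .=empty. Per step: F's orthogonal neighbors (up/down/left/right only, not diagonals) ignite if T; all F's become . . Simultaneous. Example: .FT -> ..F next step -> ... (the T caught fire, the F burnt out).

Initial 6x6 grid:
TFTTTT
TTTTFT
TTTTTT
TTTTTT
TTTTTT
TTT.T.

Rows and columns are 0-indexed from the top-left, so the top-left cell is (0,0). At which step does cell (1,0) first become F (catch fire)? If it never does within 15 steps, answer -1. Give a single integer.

Step 1: cell (1,0)='T' (+7 fires, +2 burnt)
Step 2: cell (1,0)='F' (+8 fires, +7 burnt)
  -> target ignites at step 2
Step 3: cell (1,0)='.' (+6 fires, +8 burnt)
Step 4: cell (1,0)='.' (+6 fires, +6 burnt)
Step 5: cell (1,0)='.' (+3 fires, +6 burnt)
Step 6: cell (1,0)='.' (+2 fires, +3 burnt)
Step 7: cell (1,0)='.' (+0 fires, +2 burnt)
  fire out at step 7

2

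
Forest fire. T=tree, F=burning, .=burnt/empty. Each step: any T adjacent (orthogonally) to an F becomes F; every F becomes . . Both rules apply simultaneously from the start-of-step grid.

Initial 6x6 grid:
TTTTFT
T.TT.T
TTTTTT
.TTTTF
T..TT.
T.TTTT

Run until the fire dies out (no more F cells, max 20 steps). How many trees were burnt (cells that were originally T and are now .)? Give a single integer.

Step 1: +4 fires, +2 burnt (F count now 4)
Step 2: +6 fires, +4 burnt (F count now 6)
Step 3: +6 fires, +6 burnt (F count now 6)
Step 4: +5 fires, +6 burnt (F count now 5)
Step 5: +3 fires, +5 burnt (F count now 3)
Step 6: +1 fires, +3 burnt (F count now 1)
Step 7: +0 fires, +1 burnt (F count now 0)
Fire out after step 7
Initially T: 27, now '.': 34
Total burnt (originally-T cells now '.'): 25

Answer: 25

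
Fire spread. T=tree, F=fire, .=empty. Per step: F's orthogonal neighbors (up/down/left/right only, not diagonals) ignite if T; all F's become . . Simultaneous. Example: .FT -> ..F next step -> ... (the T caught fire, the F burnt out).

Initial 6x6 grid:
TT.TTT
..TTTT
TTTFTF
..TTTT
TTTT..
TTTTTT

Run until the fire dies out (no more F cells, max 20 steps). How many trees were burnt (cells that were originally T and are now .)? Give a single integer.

Step 1: +6 fires, +2 burnt (F count now 6)
Step 2: +8 fires, +6 burnt (F count now 8)
Step 3: +4 fires, +8 burnt (F count now 4)
Step 4: +3 fires, +4 burnt (F count now 3)
Step 5: +3 fires, +3 burnt (F count now 3)
Step 6: +1 fires, +3 burnt (F count now 1)
Step 7: +0 fires, +1 burnt (F count now 0)
Fire out after step 7
Initially T: 27, now '.': 34
Total burnt (originally-T cells now '.'): 25

Answer: 25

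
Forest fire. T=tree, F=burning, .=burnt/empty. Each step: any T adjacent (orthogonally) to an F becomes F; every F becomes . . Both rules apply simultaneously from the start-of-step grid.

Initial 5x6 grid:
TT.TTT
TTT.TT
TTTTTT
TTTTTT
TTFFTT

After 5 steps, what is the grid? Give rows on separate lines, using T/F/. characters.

Step 1: 4 trees catch fire, 2 burn out
  TT.TTT
  TTT.TT
  TTTTTT
  TTFFTT
  TF..FT
Step 2: 6 trees catch fire, 4 burn out
  TT.TTT
  TTT.TT
  TTFFTT
  TF..FT
  F....F
Step 3: 5 trees catch fire, 6 burn out
  TT.TTT
  TTF.TT
  TF..FT
  F....F
  ......
Step 4: 4 trees catch fire, 5 burn out
  TT.TTT
  TF..FT
  F....F
  ......
  ......
Step 5: 4 trees catch fire, 4 burn out
  TF.TFT
  F....F
  ......
  ......
  ......

TF.TFT
F....F
......
......
......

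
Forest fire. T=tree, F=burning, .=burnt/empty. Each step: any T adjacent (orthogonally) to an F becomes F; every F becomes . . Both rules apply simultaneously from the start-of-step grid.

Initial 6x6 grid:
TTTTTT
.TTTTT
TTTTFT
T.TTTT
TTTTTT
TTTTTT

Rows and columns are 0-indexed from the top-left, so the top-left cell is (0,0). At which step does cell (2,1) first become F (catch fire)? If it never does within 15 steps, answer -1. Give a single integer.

Step 1: cell (2,1)='T' (+4 fires, +1 burnt)
Step 2: cell (2,1)='T' (+7 fires, +4 burnt)
Step 3: cell (2,1)='F' (+8 fires, +7 burnt)
  -> target ignites at step 3
Step 4: cell (2,1)='.' (+6 fires, +8 burnt)
Step 5: cell (2,1)='.' (+4 fires, +6 burnt)
Step 6: cell (2,1)='.' (+3 fires, +4 burnt)
Step 7: cell (2,1)='.' (+1 fires, +3 burnt)
Step 8: cell (2,1)='.' (+0 fires, +1 burnt)
  fire out at step 8

3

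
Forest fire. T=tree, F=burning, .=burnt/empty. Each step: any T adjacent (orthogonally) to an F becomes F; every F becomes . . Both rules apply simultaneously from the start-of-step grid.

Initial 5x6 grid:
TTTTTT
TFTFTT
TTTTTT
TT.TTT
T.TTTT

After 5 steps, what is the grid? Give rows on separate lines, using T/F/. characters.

Step 1: 7 trees catch fire, 2 burn out
  TFTFTT
  F.F.FT
  TFTFTT
  TT.TTT
  T.TTTT
Step 2: 9 trees catch fire, 7 burn out
  F.F.FT
  .....F
  F.F.FT
  TF.FTT
  T.TTTT
Step 3: 5 trees catch fire, 9 burn out
  .....F
  ......
  .....F
  F...FT
  T.TFTT
Step 4: 4 trees catch fire, 5 burn out
  ......
  ......
  ......
  .....F
  F.F.FT
Step 5: 1 trees catch fire, 4 burn out
  ......
  ......
  ......
  ......
  .....F

......
......
......
......
.....F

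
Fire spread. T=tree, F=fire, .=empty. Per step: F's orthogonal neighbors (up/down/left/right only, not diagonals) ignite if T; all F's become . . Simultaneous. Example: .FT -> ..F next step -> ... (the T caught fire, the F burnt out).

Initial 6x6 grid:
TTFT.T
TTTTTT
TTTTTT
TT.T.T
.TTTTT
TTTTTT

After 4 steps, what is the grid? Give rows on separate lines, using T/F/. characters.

Step 1: 3 trees catch fire, 1 burn out
  TF.F.T
  TTFTTT
  TTTTTT
  TT.T.T
  .TTTTT
  TTTTTT
Step 2: 4 trees catch fire, 3 burn out
  F....T
  TF.FTT
  TTFTTT
  TT.T.T
  .TTTTT
  TTTTTT
Step 3: 4 trees catch fire, 4 burn out
  .....T
  F...FT
  TF.FTT
  TT.T.T
  .TTTTT
  TTTTTT
Step 4: 5 trees catch fire, 4 burn out
  .....T
  .....F
  F...FT
  TF.F.T
  .TTTTT
  TTTTTT

.....T
.....F
F...FT
TF.F.T
.TTTTT
TTTTTT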